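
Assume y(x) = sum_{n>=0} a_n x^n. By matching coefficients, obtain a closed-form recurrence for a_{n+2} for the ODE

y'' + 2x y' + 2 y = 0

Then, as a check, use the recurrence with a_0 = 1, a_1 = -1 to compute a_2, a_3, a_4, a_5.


Substitute y = sum_n a_n x^n.
y''(x) has coefficient (n+2)(n+1) a_{n+2} at x^n;
2 x y'(x) has coefficient 2 n a_n at x^n (shift);
2 y(x) has coefficient 2 a_n at x^n.
Matching x^n: (n+2)(n+1) a_{n+2} + (2n + 2) a_n = 0.
Thus a_{n+2} = (-2n - 2) / ((n+1)(n+2)) * a_n.

Check with a_0 = 1, a_1 = -1 (apply the recurrence for n = 0, 1, 2, 3): a_0 = 1, a_1 = -1, a_2 = -1, a_3 = 2/3, a_4 = 1/2, a_5 = -4/15.

a_(n+2) = (-2n - 2) / ((n+1)(n+2)) * a_n; check: a_0 = 1, a_1 = -1, a_2 = -1, a_3 = 2/3, a_4 = 1/2, a_5 = -4/15


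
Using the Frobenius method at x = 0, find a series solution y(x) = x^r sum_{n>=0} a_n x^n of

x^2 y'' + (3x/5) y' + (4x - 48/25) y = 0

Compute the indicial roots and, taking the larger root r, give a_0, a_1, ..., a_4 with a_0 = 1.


Write in Frobenius form y'' + (p(x)/x) y' + (q(x)/x^2) y = 0:
  p(x) = 3/5,  q(x) = 4x - 48/25.
Indicial equation: r(r-1) + (3/5) r + (-48/25) = 0 -> roots r_1 = 8/5, r_2 = -6/5.
Take r = r_1 = 8/5. Let y(x) = x^r sum_{n>=0} a_n x^n with a_0 = 1.
Substitute y = x^r sum a_n x^n and match x^{r+n}. The recurrence is
  D(n) a_n + 4 a_{n-1} = 0,  where D(n) = (r+n)(r+n-1) + (3/5)(r+n) + (-48/25).
  a_n = -4 / D(n) * a_{n-1}.
Since the indicial polynomial factors as (r - r_1)(r - r_2), D(n) = (r_1 + n - r_1)(r_1 + n - r_2) = n(n + 14/5).
Evaluating step by step (a_0 = 1):
  n = 1: D(1) = 1(1 + 14/5) = 19/5; numerator = -4(1) = -4; a_1 = (-4)/(19/5) = -20/19
  n = 2: D(2) = 2(2 + 14/5) = 48/5; numerator = -4(-20/19) = 80/19; a_2 = (80/19)/(48/5) = 25/57
  n = 3: D(3) = 3(3 + 14/5) = 87/5; numerator = -4(25/57) = -100/57; a_3 = (-100/57)/(87/5) = -500/4959
  n = 4: D(4) = 4(4 + 14/5) = 136/5; numerator = -4(-500/4959) = 2000/4959; a_4 = (2000/4959)/(136/5) = 1250/84303

r = 8/5; a_0 = 1; a_1 = -20/19; a_2 = 25/57; a_3 = -500/4959; a_4 = 1250/84303


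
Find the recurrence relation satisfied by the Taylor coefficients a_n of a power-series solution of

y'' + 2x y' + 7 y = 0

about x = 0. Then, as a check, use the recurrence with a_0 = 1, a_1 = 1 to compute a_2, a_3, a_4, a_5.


Substitute y = sum_n a_n x^n.
y''(x) has coefficient (n+2)(n+1) a_{n+2} at x^n;
2 x y'(x) has coefficient 2 n a_n at x^n (shift);
7 y(x) has coefficient 7 a_n at x^n.
Matching x^n: (n+2)(n+1) a_{n+2} + (2n + 7) a_n = 0.
Thus a_{n+2} = (-2n - 7) / ((n+1)(n+2)) * a_n.

Check with a_0 = 1, a_1 = 1 (apply the recurrence for n = 0, 1, 2, 3): a_0 = 1, a_1 = 1, a_2 = -7/2, a_3 = -3/2, a_4 = 77/24, a_5 = 39/40.

a_(n+2) = (-2n - 7) / ((n+1)(n+2)) * a_n; check: a_0 = 1, a_1 = 1, a_2 = -7/2, a_3 = -3/2, a_4 = 77/24, a_5 = 39/40


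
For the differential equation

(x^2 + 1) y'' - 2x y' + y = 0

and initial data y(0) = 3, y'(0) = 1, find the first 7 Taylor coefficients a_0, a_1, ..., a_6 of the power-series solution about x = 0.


Ansatz: y(x) = sum_{n>=0} a_n x^n, so y'(x) = sum_{n>=1} n a_n x^(n-1) and y''(x) = sum_{n>=2} n(n-1) a_n x^(n-2).
Substitute into P(x) y'' + Q(x) y' + R(x) y = 0 with P(x) = x^2 + 1, Q(x) = -2x, R(x) = 1, and match powers of x.
Initial conditions: a_0 = 3, a_1 = 1.
Setting the coefficient of each power of x to zero and solving order by order (substituting the coefficients already found):
  x^0: 2 a_2 + a_0 = 0  ->  2 a_2 = -a_0 = -3  ->  a_2 = -3/2
  x^1: 6 a_3 - a_1 = 0  ->  6 a_3 = a_1 = 1  ->  a_3 = 1/6
  x^2: 12 a_4 - a_2 = 0  ->  12 a_4 = a_2 = -3/2  ->  a_4 = -1/8
  x^3: 20 a_5 + a_3 = 0  ->  20 a_5 = -a_3 = -1/6  ->  a_5 = -1/120
  x^4: 30 a_6 + 5 a_4 = 0  ->  30 a_6 = -5 a_4 = 5/8  ->  a_6 = 1/48
Truncated series: y(x) = 3 + x - (3/2) x^2 + (1/6) x^3 - (1/8) x^4 - (1/120) x^5 + (1/48) x^6 + O(x^7).

a_0 = 3; a_1 = 1; a_2 = -3/2; a_3 = 1/6; a_4 = -1/8; a_5 = -1/120; a_6 = 1/48


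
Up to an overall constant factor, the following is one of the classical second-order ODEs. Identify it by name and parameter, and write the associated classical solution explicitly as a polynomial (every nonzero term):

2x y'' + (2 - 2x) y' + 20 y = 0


All three coefficients share the factor 2; dividing through by 2 gives  x y'' + (1 - x) y' + 10 y = 0.
This matches the Laguerre equation x y'' + (1 - x) y' + n y = 0 with n = 10; the polynomial solution is L_10(x).
With y = sum_k a_k x^k, matching x^k gives (k+1)k a_{k+1} + (k+1) a_{k+1} - k a_k + n a_k = 0, i.e. (k+1)^2 a_{k+1} = (k - n) a_k = (k - 10) a_k. The right side vanishes at k = 10, so the series terminates at degree 10.
Standard normalization L_n(0) = 1 gives a_0 = 1. Work upward with a_{k+1} = (k - 10) a_k / (k+1)^2:
  a_1 = (0 - 10)(1) / 1^2 = -10/1 = -10
  a_2 = (1 - 10)(-10) / 2^2 = 90/4 = 45/2
  a_3 = (2 - 10)(45/2) / 3^2 = -180/9 = -20
  a_4 = (3 - 10)(-20) / 4^2 = 140/16 = 35/4
  a_5 = (4 - 10)(35/4) / 5^2 = (-105/2)/25 = -21/10
  a_6 = (5 - 10)(-21/10) / 6^2 = (21/2)/36 = 7/24
  a_7 = (6 - 10)(7/24) / 7^2 = (-7/6)/49 = -1/42
  a_8 = (7 - 10)(-1/42) / 8^2 = (1/14)/64 = 1/896
  a_9 = (8 - 10)(1/896) / 9^2 = (-1/448)/81 = -1/36288
  a_10 = (9 - 10)(-1/36288) / 10^2 = (1/36288)/100 = 1/3628800
Hence L_10(x) = x^10/3628800 - x^9/36288 + x^8/896 - x^7/42 + 7 x^6/24 - 21 x^5/10 + 35 x^4/4 - 20 x^3 + 45 x^2/2 - 10 x + 1.

L_10(x); series = x^10/3628800 - x^9/36288 + x^8/896 - x^7/42 + 7 x^6/24 - 21 x^5/10 + 35 x^4/4 - 20 x^3 + 45 x^2/2 - 10 x + 1


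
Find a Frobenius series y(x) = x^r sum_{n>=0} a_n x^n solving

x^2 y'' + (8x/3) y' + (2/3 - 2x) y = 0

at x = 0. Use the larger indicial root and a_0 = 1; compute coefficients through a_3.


Write in Frobenius form y'' + (p(x)/x) y' + (q(x)/x^2) y = 0:
  p(x) = 8/3,  q(x) = 2/3 - 2x.
Indicial equation: r(r-1) + (8/3) r + (2/3) = 0 -> roots r_1 = -2/3, r_2 = -1.
Take r = r_1 = -2/3. Let y(x) = x^r sum_{n>=0} a_n x^n with a_0 = 1.
Substitute y = x^r sum a_n x^n and match x^{r+n}. The recurrence is
  D(n) a_n - 2 a_{n-1} = 0,  where D(n) = (r+n)(r+n-1) + (8/3)(r+n) + (2/3).
  a_n = 2 / D(n) * a_{n-1}.
Since the indicial polynomial factors as (r - r_1)(r - r_2), D(n) = (r_1 + n - r_1)(r_1 + n - r_2) = n(n + 1/3).
Evaluating step by step (a_0 = 1):
  n = 1: D(1) = 1(1 + 1/3) = 4/3; numerator = 2(1) = 2; a_1 = (2)/(4/3) = 3/2
  n = 2: D(2) = 2(2 + 1/3) = 14/3; numerator = 2(3/2) = 3; a_2 = (3)/(14/3) = 9/14
  n = 3: D(3) = 3(3 + 1/3) = 10; numerator = 2(9/14) = 9/7; a_3 = (9/7)/(10) = 9/70

r = -2/3; a_0 = 1; a_1 = 3/2; a_2 = 9/14; a_3 = 9/70


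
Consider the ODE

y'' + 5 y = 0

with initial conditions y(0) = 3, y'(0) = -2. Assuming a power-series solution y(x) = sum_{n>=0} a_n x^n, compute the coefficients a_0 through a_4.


Ansatz: y(x) = sum_{n>=0} a_n x^n, so y'(x) = sum_{n>=1} n a_n x^(n-1) and y''(x) = sum_{n>=2} n(n-1) a_n x^(n-2).
Substitute into P(x) y'' + Q(x) y' + R(x) y = 0 with P(x) = 1, Q(x) = 0, R(x) = 5, and match powers of x.
Initial conditions: a_0 = 3, a_1 = -2.
Setting the coefficient of each power of x to zero and solving order by order (substituting the coefficients already found):
  x^0: 2 a_2 + 5 a_0 = 0  ->  2 a_2 = -5 a_0 = -15  ->  a_2 = -15/2
  x^1: 6 a_3 + 5 a_1 = 0  ->  6 a_3 = -5 a_1 = 10  ->  a_3 = 5/3
  x^2: 12 a_4 + 5 a_2 = 0  ->  12 a_4 = -5 a_2 = 75/2  ->  a_4 = 25/8
Truncated series: y(x) = 3 - 2 x - (15/2) x^2 + (5/3) x^3 + (25/8) x^4 + O(x^5).

a_0 = 3; a_1 = -2; a_2 = -15/2; a_3 = 5/3; a_4 = 25/8


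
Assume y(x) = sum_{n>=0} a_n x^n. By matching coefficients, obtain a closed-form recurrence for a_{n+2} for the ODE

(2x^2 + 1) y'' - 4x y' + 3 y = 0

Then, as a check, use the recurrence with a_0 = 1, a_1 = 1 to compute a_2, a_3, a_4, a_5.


Substitute y = sum_n a_n x^n.
(1 + 2 x^2) y'' contributes (n+2)(n+1) a_{n+2} + 2 n(n-1) a_n at x^n.
-4 x y'(x) contributes -4 n a_n at x^n.
3 y(x) contributes 3 a_n at x^n.
Matching x^n: (n+2)(n+1) a_{n+2} + (2 n(n-1) - 4 n + 3) a_n = 0.
Thus a_{n+2} = (-2 n(n-1) + 4 n - 3) / ((n+1)(n+2)) * a_n.

Check with a_0 = 1, a_1 = 1 (apply the recurrence for n = 0, 1, 2, 3): a_0 = 1, a_1 = 1, a_2 = -3/2, a_3 = 1/6, a_4 = -1/8, a_5 = -1/40.

a_(n+2) = (-2 n(n-1) + 4 n - 3) / ((n+1)(n+2)) * a_n; check: a_0 = 1, a_1 = 1, a_2 = -3/2, a_3 = 1/6, a_4 = -1/8, a_5 = -1/40


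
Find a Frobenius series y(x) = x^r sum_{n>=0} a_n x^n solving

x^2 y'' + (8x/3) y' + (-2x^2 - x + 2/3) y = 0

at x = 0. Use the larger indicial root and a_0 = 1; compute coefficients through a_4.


Write in Frobenius form y'' + (p(x)/x) y' + (q(x)/x^2) y = 0:
  p(x) = 8/3,  q(x) = -2x^2 - x + 2/3.
Indicial equation: r(r-1) + (8/3) r + (2/3) = 0 -> roots r_1 = -2/3, r_2 = -1.
Take r = r_1 = -2/3. Let y(x) = x^r sum_{n>=0} a_n x^n with a_0 = 1.
Substitute y = x^r sum a_n x^n and match x^{r+n}. The recurrence is
  D(n) a_n - 1 a_{n-1} - 2 a_{n-2} = 0,  where D(n) = (r+n)(r+n-1) + (8/3)(r+n) + (2/3).
  a_n = [1 a_{n-1} + 2 a_{n-2}] / D(n).
Since the indicial polynomial factors as (r - r_1)(r - r_2), D(n) = (r_1 + n - r_1)(r_1 + n - r_2) = n(n + 1/3).
Evaluating step by step (a_0 = 1):
  n = 1: D(1) = 1(1 + 1/3) = 4/3; numerator = 1(1) = 1; a_1 = (1)/(4/3) = 3/4
  n = 2: D(2) = 2(2 + 1/3) = 14/3; numerator = 1(3/4) + 2(1) = 11/4; a_2 = (11/4)/(14/3) = 33/56
  n = 3: D(3) = 3(3 + 1/3) = 10; numerator = 1(33/56) + 2(3/4) = 117/56; a_3 = (117/56)/(10) = 117/560
  n = 4: D(4) = 4(4 + 1/3) = 52/3; numerator = 1(117/560) + 2(33/56) = 111/80; a_4 = (111/80)/(52/3) = 333/4160

r = -2/3; a_0 = 1; a_1 = 3/4; a_2 = 33/56; a_3 = 117/560; a_4 = 333/4160


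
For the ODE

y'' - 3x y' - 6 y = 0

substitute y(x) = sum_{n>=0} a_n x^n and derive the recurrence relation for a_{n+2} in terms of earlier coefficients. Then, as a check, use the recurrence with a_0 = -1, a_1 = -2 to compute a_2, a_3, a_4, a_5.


Substitute y = sum_n a_n x^n.
y''(x) has coefficient (n+2)(n+1) a_{n+2} at x^n;
-3 x y'(x) has coefficient -3 n a_n at x^n (shift);
-6 y(x) has coefficient -6 a_n at x^n.
Matching x^n: (n+2)(n+1) a_{n+2} + (-3n - 6) a_n = 0.
Thus a_{n+2} = (3n + 6) / ((n+1)(n+2)) * a_n.

Check with a_0 = -1, a_1 = -2 (apply the recurrence for n = 0, 1, 2, 3): a_0 = -1, a_1 = -2, a_2 = -3, a_3 = -3, a_4 = -3, a_5 = -9/4.

a_(n+2) = (3n + 6) / ((n+1)(n+2)) * a_n; check: a_0 = -1, a_1 = -2, a_2 = -3, a_3 = -3, a_4 = -3, a_5 = -9/4


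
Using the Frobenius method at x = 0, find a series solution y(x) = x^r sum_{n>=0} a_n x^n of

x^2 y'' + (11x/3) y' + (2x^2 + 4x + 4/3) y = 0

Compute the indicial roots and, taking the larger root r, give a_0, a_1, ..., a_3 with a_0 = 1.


Write in Frobenius form y'' + (p(x)/x) y' + (q(x)/x^2) y = 0:
  p(x) = 11/3,  q(x) = 2x^2 + 4x + 4/3.
Indicial equation: r(r-1) + (11/3) r + (4/3) = 0 -> roots r_1 = -2/3, r_2 = -2.
Take r = r_1 = -2/3. Let y(x) = x^r sum_{n>=0} a_n x^n with a_0 = 1.
Substitute y = x^r sum a_n x^n and match x^{r+n}. The recurrence is
  D(n) a_n + 4 a_{n-1} + 2 a_{n-2} = 0,  where D(n) = (r+n)(r+n-1) + (11/3)(r+n) + (4/3).
  a_n = [-4 a_{n-1} - 2 a_{n-2}] / D(n).
Since the indicial polynomial factors as (r - r_1)(r - r_2), D(n) = (r_1 + n - r_1)(r_1 + n - r_2) = n(n + 4/3).
Evaluating step by step (a_0 = 1):
  n = 1: D(1) = 1(1 + 4/3) = 7/3; numerator = -4(1) = -4; a_1 = (-4)/(7/3) = -12/7
  n = 2: D(2) = 2(2 + 4/3) = 20/3; numerator = -4(-12/7) - 2(1) = 34/7; a_2 = (34/7)/(20/3) = 51/70
  n = 3: D(3) = 3(3 + 4/3) = 13; numerator = -4(51/70) - 2(-12/7) = 18/35; a_3 = (18/35)/(13) = 18/455

r = -2/3; a_0 = 1; a_1 = -12/7; a_2 = 51/70; a_3 = 18/455


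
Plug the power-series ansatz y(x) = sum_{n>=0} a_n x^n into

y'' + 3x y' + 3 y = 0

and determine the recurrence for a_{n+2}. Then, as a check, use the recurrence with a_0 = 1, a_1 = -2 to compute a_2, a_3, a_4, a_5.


Substitute y = sum_n a_n x^n.
y''(x) has coefficient (n+2)(n+1) a_{n+2} at x^n;
3 x y'(x) has coefficient 3 n a_n at x^n (shift);
3 y(x) has coefficient 3 a_n at x^n.
Matching x^n: (n+2)(n+1) a_{n+2} + (3n + 3) a_n = 0.
Thus a_{n+2} = (-3n - 3) / ((n+1)(n+2)) * a_n.

Check with a_0 = 1, a_1 = -2 (apply the recurrence for n = 0, 1, 2, 3): a_0 = 1, a_1 = -2, a_2 = -3/2, a_3 = 2, a_4 = 9/8, a_5 = -6/5.

a_(n+2) = (-3n - 3) / ((n+1)(n+2)) * a_n; check: a_0 = 1, a_1 = -2, a_2 = -3/2, a_3 = 2, a_4 = 9/8, a_5 = -6/5


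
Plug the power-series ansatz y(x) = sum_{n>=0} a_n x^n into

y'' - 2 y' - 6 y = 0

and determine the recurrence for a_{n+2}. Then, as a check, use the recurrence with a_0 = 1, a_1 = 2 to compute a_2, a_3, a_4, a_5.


Substitute y = sum_n a_n x^n.
y''(x) has coefficient (n+2)(n+1) a_{n+2} at x^n;
-2 y'(x) has coefficient -2 (n+1) a_{n+1} at x^n;
-6 y(x) has coefficient -6 a_n at x^n.
Matching x^n: (n+2)(n+1) a_{n+2} - 2 (n+1) a_{n+1} - 6 a_n = 0.
Thus a_{n+2} = [2 (n+1) a_{n+1} + 6 a_n] / ((n+1)(n+2)).

Check with a_0 = 1, a_1 = 2 (apply the recurrence for n = 0, 1, 2, 3): a_0 = 1, a_1 = 2, a_2 = 5, a_3 = 16/3, a_4 = 31/6, a_5 = 11/3.

a_(n+2) = [2 (n+1) a_(n+1) + 6 a_n] / ((n+1)(n+2)); check: a_0 = 1, a_1 = 2, a_2 = 5, a_3 = 16/3, a_4 = 31/6, a_5 = 11/3


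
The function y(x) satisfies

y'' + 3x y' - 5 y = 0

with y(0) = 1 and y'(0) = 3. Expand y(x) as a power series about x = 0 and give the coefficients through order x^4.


Ansatz: y(x) = sum_{n>=0} a_n x^n, so y'(x) = sum_{n>=1} n a_n x^(n-1) and y''(x) = sum_{n>=2} n(n-1) a_n x^(n-2).
Substitute into P(x) y'' + Q(x) y' + R(x) y = 0 with P(x) = 1, Q(x) = 3x, R(x) = -5, and match powers of x.
Initial conditions: a_0 = 1, a_1 = 3.
Setting the coefficient of each power of x to zero and solving order by order (substituting the coefficients already found):
  x^0: 2 a_2 - 5 a_0 = 0  ->  2 a_2 = 5 a_0 = 5  ->  a_2 = 5/2
  x^1: 6 a_3 - 2 a_1 = 0  ->  6 a_3 = 2 a_1 = 6  ->  a_3 = 1
  x^2: 12 a_4 + a_2 = 0  ->  12 a_4 = -a_2 = -5/2  ->  a_4 = -5/24
Truncated series: y(x) = 1 + 3 x + (5/2) x^2 + x^3 - (5/24) x^4 + O(x^5).

a_0 = 1; a_1 = 3; a_2 = 5/2; a_3 = 1; a_4 = -5/24


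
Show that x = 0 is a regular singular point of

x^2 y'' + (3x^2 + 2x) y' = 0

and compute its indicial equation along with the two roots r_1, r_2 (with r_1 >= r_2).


Divide by x^2 to reach normal form y'' + P_1(x) y' + P_2(x) y = 0 with P_1(x) = 3 + 2/x and P_2(x) = 0.
x = 0 is a singular point because the y'-coefficient 3 + 2/x has a pole at x = 0.
It is a regular singular point because x P_1(x) = p(x) = 3x + 2 and x^2 P_2(x) = q(x) = 0 are polynomials, hence analytic at x = 0.
p(0) = 2,  q(0) = 0.
Indicial equation: r(r-1) + p(0) r + q(0) = 0, i.e. r^2 + (p(0) - 1) r + q(0) = 0, i.e. r^2 + 1 r = 0.
Discriminant: (1)^2 - 4(0) = 1, so r = (-1 ± 1)/2.
Solving: r_1 = 0, r_2 = -1.

indicial: r^2 + 1 r = 0; roots r_1 = 0, r_2 = -1


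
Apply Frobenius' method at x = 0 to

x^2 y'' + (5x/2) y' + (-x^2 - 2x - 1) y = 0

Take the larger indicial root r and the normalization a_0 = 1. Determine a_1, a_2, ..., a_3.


Write in Frobenius form y'' + (p(x)/x) y' + (q(x)/x^2) y = 0:
  p(x) = 5/2,  q(x) = -x^2 - 2x - 1.
Indicial equation: r(r-1) + (5/2) r + (-1) = 0 -> roots r_1 = 1/2, r_2 = -2.
Take r = r_1 = 1/2. Let y(x) = x^r sum_{n>=0} a_n x^n with a_0 = 1.
Substitute y = x^r sum a_n x^n and match x^{r+n}. The recurrence is
  D(n) a_n - 2 a_{n-1} - 1 a_{n-2} = 0,  where D(n) = (r+n)(r+n-1) + (5/2)(r+n) + (-1).
  a_n = [2 a_{n-1} + 1 a_{n-2}] / D(n).
Since the indicial polynomial factors as (r - r_1)(r - r_2), D(n) = (r_1 + n - r_1)(r_1 + n - r_2) = n(n + 5/2).
Evaluating step by step (a_0 = 1):
  n = 1: D(1) = 1(1 + 5/2) = 7/2; numerator = 2(1) = 2; a_1 = (2)/(7/2) = 4/7
  n = 2: D(2) = 2(2 + 5/2) = 9; numerator = 2(4/7) + 1(1) = 15/7; a_2 = (15/7)/(9) = 5/21
  n = 3: D(3) = 3(3 + 5/2) = 33/2; numerator = 2(5/21) + 1(4/7) = 22/21; a_3 = (22/21)/(33/2) = 4/63

r = 1/2; a_0 = 1; a_1 = 4/7; a_2 = 5/21; a_3 = 4/63


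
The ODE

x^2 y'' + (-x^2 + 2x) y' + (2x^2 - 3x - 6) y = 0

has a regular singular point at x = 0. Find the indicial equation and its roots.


Divide by x^2 to reach normal form y'' + P_1(x) y' + P_2(x) y = 0 with P_1(x) = -1 + 2/x and P_2(x) = 2 - 3/x - 6/x^2.
x = 0 is a singular point because the y'-coefficient -1 + 2/x has a pole at x = 0 and the y-coefficient 2 - 3/x - 6/x^2 has a pole at x = 0.
It is a regular singular point because x P_1(x) = p(x) = 2 - x and x^2 P_2(x) = q(x) = 2x^2 - 3x - 6 are polynomials, hence analytic at x = 0.
p(0) = 2,  q(0) = -6.
Indicial equation: r(r-1) + p(0) r + q(0) = 0, i.e. r^2 + (p(0) - 1) r + q(0) = 0, i.e. r^2 + 1 r - 6 = 0.
Discriminant: (1)^2 - 4(-6) = 25, so r = (-1 ± 5)/2.
Solving: r_1 = 2, r_2 = -3.

indicial: r^2 + 1 r - 6 = 0; roots r_1 = 2, r_2 = -3


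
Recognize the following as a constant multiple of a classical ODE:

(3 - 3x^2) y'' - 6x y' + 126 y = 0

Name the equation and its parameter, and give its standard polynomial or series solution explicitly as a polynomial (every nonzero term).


All three coefficients share the factor 3; dividing through by 3 gives  (1 - x^2) y'' - 2x y' + 42 y = 0.
This matches the Legendre equation (1 - x^2) y'' - 2x y' + n(n+1) y = 0 (note the -2x y' term) with n(n+1) = 42, so n = 6; the polynomial solution is P_6(x).
With y = sum_k a_k x^k, matching x^k gives (k+2)(k+1) a_{k+2} = [k(k+1) - n(n+1)] a_k = (k - 6)(k + 7) a_k. The right side vanishes at k = 6, so the series with the parity of 6 terminates at degree 6.
Standard normalization (P_n(1) = 1): leading coefficient (2n)!/(2^n (n!)^2) = 479001600/(64*518400) = 231/16, so a_6 = 231/16. Work downward with a_k = (k+1)(k+2) a_{k+2} / ((k - 6)(k + 7)):
  a_4 = (5)(6)(231/16) / ((4 - 6)(4 + 7)) = (3465/8)/(-22) = -315/16
  a_2 = (3)(4)(-315/16) / ((2 - 6)(2 + 7)) = (-945/4)/(-36) = 105/16
  a_0 = (1)(2)(105/16) / ((0 - 6)(0 + 7)) = (105/8)/(-42) = -5/16
Hence P_6(x) = 231 x^6/16 - 315 x^4/16 + 105 x^2/16 - 5/16.

P_6(x); series = 231 x^6/16 - 315 x^4/16 + 105 x^2/16 - 5/16


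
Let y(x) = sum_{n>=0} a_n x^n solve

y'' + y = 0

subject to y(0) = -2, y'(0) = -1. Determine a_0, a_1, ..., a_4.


Ansatz: y(x) = sum_{n>=0} a_n x^n, so y'(x) = sum_{n>=1} n a_n x^(n-1) and y''(x) = sum_{n>=2} n(n-1) a_n x^(n-2).
Substitute into P(x) y'' + Q(x) y' + R(x) y = 0 with P(x) = 1, Q(x) = 0, R(x) = 1, and match powers of x.
Initial conditions: a_0 = -2, a_1 = -1.
Setting the coefficient of each power of x to zero and solving order by order (substituting the coefficients already found):
  x^0: 2 a_2 + a_0 = 0  ->  2 a_2 = -a_0 = 2  ->  a_2 = 1
  x^1: 6 a_3 + a_1 = 0  ->  6 a_3 = -a_1 = 1  ->  a_3 = 1/6
  x^2: 12 a_4 + a_2 = 0  ->  12 a_4 = -a_2 = -1  ->  a_4 = -1/12
Truncated series: y(x) = -2 - x + x^2 + (1/6) x^3 - (1/12) x^4 + O(x^5).

a_0 = -2; a_1 = -1; a_2 = 1; a_3 = 1/6; a_4 = -1/12


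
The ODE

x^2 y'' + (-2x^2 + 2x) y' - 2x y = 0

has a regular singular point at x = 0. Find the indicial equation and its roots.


Divide by x^2 to reach normal form y'' + P_1(x) y' + P_2(x) y = 0 with P_1(x) = -2 + 2/x and P_2(x) = -2/x.
x = 0 is a singular point because the y'-coefficient -2 + 2/x has a pole at x = 0 and the y-coefficient -2/x has a pole at x = 0.
It is a regular singular point because x P_1(x) = p(x) = 2 - 2x and x^2 P_2(x) = q(x) = -2x are polynomials, hence analytic at x = 0.
p(0) = 2,  q(0) = 0.
Indicial equation: r(r-1) + p(0) r + q(0) = 0, i.e. r^2 + (p(0) - 1) r + q(0) = 0, i.e. r^2 + 1 r = 0.
Discriminant: (1)^2 - 4(0) = 1, so r = (-1 ± 1)/2.
Solving: r_1 = 0, r_2 = -1.

indicial: r^2 + 1 r = 0; roots r_1 = 0, r_2 = -1


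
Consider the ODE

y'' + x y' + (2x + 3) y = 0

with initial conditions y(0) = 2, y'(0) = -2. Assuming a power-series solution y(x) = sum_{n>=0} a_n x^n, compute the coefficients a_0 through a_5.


Ansatz: y(x) = sum_{n>=0} a_n x^n, so y'(x) = sum_{n>=1} n a_n x^(n-1) and y''(x) = sum_{n>=2} n(n-1) a_n x^(n-2).
Substitute into P(x) y'' + Q(x) y' + R(x) y = 0 with P(x) = 1, Q(x) = x, R(x) = 2x + 3, and match powers of x.
Initial conditions: a_0 = 2, a_1 = -2.
Setting the coefficient of each power of x to zero and solving order by order (substituting the coefficients already found):
  x^0: 2 a_2 + 3 a_0 = 0  ->  2 a_2 = -3 a_0 = -6  ->  a_2 = -3
  x^1: 6 a_3 + 4 a_1 + 2 a_0 = 0  ->  6 a_3 = -4 a_1 - 2 a_0 = 4  ->  a_3 = 2/3
  x^2: 12 a_4 + 5 a_2 + 2 a_1 = 0  ->  12 a_4 = -5 a_2 - 2 a_1 = 19  ->  a_4 = 19/12
  x^3: 20 a_5 + 6 a_3 + 2 a_2 = 0  ->  20 a_5 = -6 a_3 - 2 a_2 = 2  ->  a_5 = 1/10
Truncated series: y(x) = 2 - 2 x - 3 x^2 + (2/3) x^3 + (19/12) x^4 + (1/10) x^5 + O(x^6).

a_0 = 2; a_1 = -2; a_2 = -3; a_3 = 2/3; a_4 = 19/12; a_5 = 1/10


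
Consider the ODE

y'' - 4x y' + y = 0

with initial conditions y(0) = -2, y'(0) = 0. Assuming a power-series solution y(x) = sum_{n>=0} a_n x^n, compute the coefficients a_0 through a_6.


Ansatz: y(x) = sum_{n>=0} a_n x^n, so y'(x) = sum_{n>=1} n a_n x^(n-1) and y''(x) = sum_{n>=2} n(n-1) a_n x^(n-2).
Substitute into P(x) y'' + Q(x) y' + R(x) y = 0 with P(x) = 1, Q(x) = -4x, R(x) = 1, and match powers of x.
Initial conditions: a_0 = -2, a_1 = 0.
Setting the coefficient of each power of x to zero and solving order by order (substituting the coefficients already found):
  x^0: 2 a_2 + a_0 = 0  ->  2 a_2 = -a_0 = 2  ->  a_2 = 1
  x^1: 6 a_3 - 3 a_1 = 0  ->  6 a_3 = 3 a_1 = 0  ->  a_3 = 0
  x^2: 12 a_4 - 7 a_2 = 0  ->  12 a_4 = 7 a_2 = 7  ->  a_4 = 7/12
  x^3: 20 a_5 - 11 a_3 = 0  ->  20 a_5 = 11 a_3 = 0  ->  a_5 = 0
  x^4: 30 a_6 - 15 a_4 = 0  ->  30 a_6 = 15 a_4 = 35/4  ->  a_6 = 7/24
Truncated series: y(x) = -2 + x^2 + (7/12) x^4 + (7/24) x^6 + O(x^7).

a_0 = -2; a_1 = 0; a_2 = 1; a_3 = 0; a_4 = 7/12; a_5 = 0; a_6 = 7/24


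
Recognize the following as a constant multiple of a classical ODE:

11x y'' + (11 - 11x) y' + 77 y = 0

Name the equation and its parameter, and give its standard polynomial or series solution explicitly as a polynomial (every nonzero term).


All three coefficients share the factor 11; dividing through by 11 gives  x y'' + (1 - x) y' + 7 y = 0.
This matches the Laguerre equation x y'' + (1 - x) y' + n y = 0 with n = 7; the polynomial solution is L_7(x).
With y = sum_k a_k x^k, matching x^k gives (k+1)k a_{k+1} + (k+1) a_{k+1} - k a_k + n a_k = 0, i.e. (k+1)^2 a_{k+1} = (k - n) a_k = (k - 7) a_k. The right side vanishes at k = 7, so the series terminates at degree 7.
Standard normalization L_n(0) = 1 gives a_0 = 1. Work upward with a_{k+1} = (k - 7) a_k / (k+1)^2:
  a_1 = (0 - 7)(1) / 1^2 = -7/1 = -7
  a_2 = (1 - 7)(-7) / 2^2 = 42/4 = 21/2
  a_3 = (2 - 7)(21/2) / 3^2 = (-105/2)/9 = -35/6
  a_4 = (3 - 7)(-35/6) / 4^2 = (70/3)/16 = 35/24
  a_5 = (4 - 7)(35/24) / 5^2 = (-35/8)/25 = -7/40
  a_6 = (5 - 7)(-7/40) / 6^2 = (7/20)/36 = 7/720
  a_7 = (6 - 7)(7/720) / 7^2 = (-7/720)/49 = -1/5040
Hence L_7(x) = -x^7/5040 + 7 x^6/720 - 7 x^5/40 + 35 x^4/24 - 35 x^3/6 + 21 x^2/2 - 7 x + 1.

L_7(x); series = -x^7/5040 + 7 x^6/720 - 7 x^5/40 + 35 x^4/24 - 35 x^3/6 + 21 x^2/2 - 7 x + 1


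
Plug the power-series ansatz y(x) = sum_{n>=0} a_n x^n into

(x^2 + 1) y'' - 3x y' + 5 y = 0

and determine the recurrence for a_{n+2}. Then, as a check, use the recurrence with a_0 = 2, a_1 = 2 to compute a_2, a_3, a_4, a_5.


Substitute y = sum_n a_n x^n.
(1 + 1 x^2) y'' contributes (n+2)(n+1) a_{n+2} + n(n-1) a_n at x^n.
-3 x y'(x) contributes -3 n a_n at x^n.
5 y(x) contributes 5 a_n at x^n.
Matching x^n: (n+2)(n+1) a_{n+2} + (n(n-1) - 3 n + 5) a_n = 0.
Thus a_{n+2} = (-n(n-1) + 3 n - 5) / ((n+1)(n+2)) * a_n.

Check with a_0 = 2, a_1 = 2 (apply the recurrence for n = 0, 1, 2, 3): a_0 = 2, a_1 = 2, a_2 = -5, a_3 = -2/3, a_4 = 5/12, a_5 = 1/15.

a_(n+2) = (-n(n-1) + 3 n - 5) / ((n+1)(n+2)) * a_n; check: a_0 = 2, a_1 = 2, a_2 = -5, a_3 = -2/3, a_4 = 5/12, a_5 = 1/15


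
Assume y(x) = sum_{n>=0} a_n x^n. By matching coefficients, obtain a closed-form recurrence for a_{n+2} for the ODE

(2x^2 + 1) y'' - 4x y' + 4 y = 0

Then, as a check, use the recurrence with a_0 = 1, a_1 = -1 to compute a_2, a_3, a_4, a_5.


Substitute y = sum_n a_n x^n.
(1 + 2 x^2) y'' contributes (n+2)(n+1) a_{n+2} + 2 n(n-1) a_n at x^n.
-4 x y'(x) contributes -4 n a_n at x^n.
4 y(x) contributes 4 a_n at x^n.
Matching x^n: (n+2)(n+1) a_{n+2} + (2 n(n-1) - 4 n + 4) a_n = 0.
Thus a_{n+2} = (-2 n(n-1) + 4 n - 4) / ((n+1)(n+2)) * a_n.

Check with a_0 = 1, a_1 = -1 (apply the recurrence for n = 0, 1, 2, 3): a_0 = 1, a_1 = -1, a_2 = -2, a_3 = 0, a_4 = 0, a_5 = 0.

a_(n+2) = (-2 n(n-1) + 4 n - 4) / ((n+1)(n+2)) * a_n; check: a_0 = 1, a_1 = -1, a_2 = -2, a_3 = 0, a_4 = 0, a_5 = 0


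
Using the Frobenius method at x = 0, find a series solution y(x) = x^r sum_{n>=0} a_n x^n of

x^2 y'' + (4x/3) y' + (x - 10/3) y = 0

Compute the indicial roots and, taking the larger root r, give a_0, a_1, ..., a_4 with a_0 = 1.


Write in Frobenius form y'' + (p(x)/x) y' + (q(x)/x^2) y = 0:
  p(x) = 4/3,  q(x) = x - 10/3.
Indicial equation: r(r-1) + (4/3) r + (-10/3) = 0 -> roots r_1 = 5/3, r_2 = -2.
Take r = r_1 = 5/3. Let y(x) = x^r sum_{n>=0} a_n x^n with a_0 = 1.
Substitute y = x^r sum a_n x^n and match x^{r+n}. The recurrence is
  D(n) a_n + 1 a_{n-1} = 0,  where D(n) = (r+n)(r+n-1) + (4/3)(r+n) + (-10/3).
  a_n = -1 / D(n) * a_{n-1}.
Since the indicial polynomial factors as (r - r_1)(r - r_2), D(n) = (r_1 + n - r_1)(r_1 + n - r_2) = n(n + 11/3).
Evaluating step by step (a_0 = 1):
  n = 1: D(1) = 1(1 + 11/3) = 14/3; numerator = -1(1) = -1; a_1 = (-1)/(14/3) = -3/14
  n = 2: D(2) = 2(2 + 11/3) = 34/3; numerator = -1(-3/14) = 3/14; a_2 = (3/14)/(34/3) = 9/476
  n = 3: D(3) = 3(3 + 11/3) = 20; numerator = -1(9/476) = -9/476; a_3 = (-9/476)/(20) = -9/9520
  n = 4: D(4) = 4(4 + 11/3) = 92/3; numerator = -1(-9/9520) = 9/9520; a_4 = (9/9520)/(92/3) = 27/875840

r = 5/3; a_0 = 1; a_1 = -3/14; a_2 = 9/476; a_3 = -9/9520; a_4 = 27/875840


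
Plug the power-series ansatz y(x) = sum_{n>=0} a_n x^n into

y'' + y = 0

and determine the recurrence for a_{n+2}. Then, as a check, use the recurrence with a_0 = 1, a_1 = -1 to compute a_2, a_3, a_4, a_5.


Substitute y = sum_n a_n x^n into y'' + (const) y = 0.
y''(x) = sum_{n>=0} (n+2)(n+1) a_{n+2} x^n.
The ODE becomes sum_n [(n+2)(n+1) a_{n+2} + 1 a_n] x^n = 0.
Setting each coefficient to zero gives the recurrence:
  (n+2)(n+1) a_{n+2} + 1 a_n = 0,
  a_{n+2} = -1 / ((n+1)(n+2)) a_n.

Check with a_0 = 1, a_1 = -1 (apply the recurrence for n = 0, 1, 2, 3): a_0 = 1, a_1 = -1, a_2 = -1/2, a_3 = 1/6, a_4 = 1/24, a_5 = -1/120.

a_{n+2} = -1/((n+1)(n+2)) * a_n; check: a_0 = 1, a_1 = -1, a_2 = -1/2, a_3 = 1/6, a_4 = 1/24, a_5 = -1/120


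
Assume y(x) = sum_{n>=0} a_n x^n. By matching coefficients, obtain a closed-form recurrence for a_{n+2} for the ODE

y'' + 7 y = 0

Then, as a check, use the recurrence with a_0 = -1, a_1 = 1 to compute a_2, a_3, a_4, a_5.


Substitute y = sum_n a_n x^n into y'' + (const) y = 0.
y''(x) = sum_{n>=0} (n+2)(n+1) a_{n+2} x^n.
The ODE becomes sum_n [(n+2)(n+1) a_{n+2} + 7 a_n] x^n = 0.
Setting each coefficient to zero gives the recurrence:
  (n+2)(n+1) a_{n+2} + 7 a_n = 0,
  a_{n+2} = -7 / ((n+1)(n+2)) a_n.

Check with a_0 = -1, a_1 = 1 (apply the recurrence for n = 0, 1, 2, 3): a_0 = -1, a_1 = 1, a_2 = 7/2, a_3 = -7/6, a_4 = -49/24, a_5 = 49/120.

a_{n+2} = -7/((n+1)(n+2)) * a_n; check: a_0 = -1, a_1 = 1, a_2 = 7/2, a_3 = -7/6, a_4 = -49/24, a_5 = 49/120


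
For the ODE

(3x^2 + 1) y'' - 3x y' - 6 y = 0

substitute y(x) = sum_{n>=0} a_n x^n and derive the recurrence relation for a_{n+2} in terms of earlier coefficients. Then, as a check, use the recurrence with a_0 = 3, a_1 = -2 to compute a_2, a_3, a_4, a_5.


Substitute y = sum_n a_n x^n.
(1 + 3 x^2) y'' contributes (n+2)(n+1) a_{n+2} + 3 n(n-1) a_n at x^n.
-3 x y'(x) contributes -3 n a_n at x^n.
-6 y(x) contributes -6 a_n at x^n.
Matching x^n: (n+2)(n+1) a_{n+2} + (3 n(n-1) - 3 n - 6) a_n = 0.
Thus a_{n+2} = (-3 n(n-1) + 3 n + 6) / ((n+1)(n+2)) * a_n.

Check with a_0 = 3, a_1 = -2 (apply the recurrence for n = 0, 1, 2, 3): a_0 = 3, a_1 = -2, a_2 = 9, a_3 = -3, a_4 = 9/2, a_5 = 9/20.

a_(n+2) = (-3 n(n-1) + 3 n + 6) / ((n+1)(n+2)) * a_n; check: a_0 = 3, a_1 = -2, a_2 = 9, a_3 = -3, a_4 = 9/2, a_5 = 9/20


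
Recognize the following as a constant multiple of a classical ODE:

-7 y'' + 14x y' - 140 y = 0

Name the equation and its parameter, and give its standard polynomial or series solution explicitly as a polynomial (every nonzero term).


All three coefficients share the factor -7; dividing through by -7 gives  y'' - 2x y' + 20 y = 0.
This matches the Hermite equation y'' - 2x y' + 2n y = 0 with 2n = 20, so n = 10; the polynomial solution is H_10(x).
With y = sum_k a_k x^k, matching x^k gives (k+2)(k+1) a_{k+2} = 2(k - n) a_k = 2(k - 10) a_k. The right side vanishes at k = 10, so the series with the parity of 10 terminates at degree 10.
Standard normalization: leading coefficient of H_n is 2^n, so a_10 = 2^10 = 1024. Work downward with a_k = (k+1)(k+2) a_{k+2} / (2(k - n)):
  a_8 = (9)(10)(1024) / (2(8 - 10)) = 92160/(-4) = -23040
  a_6 = (7)(8)(-23040) / (2(6 - 10)) = -1290240/(-8) = 161280
  a_4 = (5)(6)(161280) / (2(4 - 10)) = 4838400/(-12) = -403200
  a_2 = (3)(4)(-403200) / (2(2 - 10)) = -4838400/(-16) = 302400
  a_0 = (1)(2)(302400) / (2(0 - 10)) = 604800/(-20) = -30240
Hence H_10(x) = 1024 x^10 - 23040 x^8 + 161280 x^6 - 403200 x^4 + 302400 x^2 - 30240.

H_10(x); series = 1024 x^10 - 23040 x^8 + 161280 x^6 - 403200 x^4 + 302400 x^2 - 30240


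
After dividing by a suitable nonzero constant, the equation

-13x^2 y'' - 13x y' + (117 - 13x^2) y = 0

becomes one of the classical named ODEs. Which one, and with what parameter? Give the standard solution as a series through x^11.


All three coefficients share the factor -13; dividing through by -13 gives  x^2 y'' + x y' + (x^2 - 9) y = 0.
This matches the Bessel equation x^2 y'' + x y' + (x^2 - nu^2) y = 0 with nu^2 = 9, so nu = 3; the solution bounded at x = 0 is J_3(x).
Frobenius at x = 0: indicial roots ±nu; for r = nu the recurrence k(k + 2nu) c_k = -c_{k-2} gives the standard series J_nu(x) = sum_{k>=0} (-1)^k / (k! (k+nu)!) (x/2)^(2k+nu). Evaluate the first 5 terms:
  k = 0: (-1)^0 / (0! * 3! * 2^3) x^3 = 1/(1*6*8) x^3 = (1/48) x^3
  k = 1: (-1)^1 / (1! * 4! * 2^5) x^5 = -1/(1*24*32) x^5 = (-1/768) x^5
  k = 2: (-1)^2 / (2! * 5! * 2^7) x^7 = 1/(2*120*128) x^7 = (1/30720) x^7
  k = 3: (-1)^3 / (3! * 6! * 2^9) x^9 = -1/(6*720*512) x^9 = (-1/2211840) x^9
  k = 4: (-1)^4 / (4! * 7! * 2^11) x^11 = 1/(24*5040*2048) x^11 = (1/247726080) x^11
Hence J_3(x) = x^11/247726080 - x^9/2211840 + x^7/30720 - x^5/768 + x^3/48 + ....

J_3(x); series = x^11/247726080 - x^9/2211840 + x^7/30720 - x^5/768 + x^3/48


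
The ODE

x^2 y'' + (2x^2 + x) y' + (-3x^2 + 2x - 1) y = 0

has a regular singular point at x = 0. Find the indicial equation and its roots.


Divide by x^2 to reach normal form y'' + P_1(x) y' + P_2(x) y = 0 with P_1(x) = 2 + 1/x and P_2(x) = -3 + 2/x - 1/x^2.
x = 0 is a singular point because the y'-coefficient 2 + 1/x has a pole at x = 0 and the y-coefficient -3 + 2/x - 1/x^2 has a pole at x = 0.
It is a regular singular point because x P_1(x) = p(x) = 2x + 1 and x^2 P_2(x) = q(x) = -3x^2 + 2x - 1 are polynomials, hence analytic at x = 0.
p(0) = 1,  q(0) = -1.
Indicial equation: r(r-1) + p(0) r + q(0) = 0, i.e. r^2 + (p(0) - 1) r + q(0) = 0, i.e. r^2 - 1 = 0.
Discriminant: (0)^2 - 4(-1) = 4, so r = (0 ± 2)/2.
Solving: r_1 = 1, r_2 = -1.

indicial: r^2 - 1 = 0; roots r_1 = 1, r_2 = -1


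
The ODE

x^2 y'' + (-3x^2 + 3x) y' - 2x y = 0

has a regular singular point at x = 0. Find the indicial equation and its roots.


Divide by x^2 to reach normal form y'' + P_1(x) y' + P_2(x) y = 0 with P_1(x) = -3 + 3/x and P_2(x) = -2/x.
x = 0 is a singular point because the y'-coefficient -3 + 3/x has a pole at x = 0 and the y-coefficient -2/x has a pole at x = 0.
It is a regular singular point because x P_1(x) = p(x) = 3 - 3x and x^2 P_2(x) = q(x) = -2x are polynomials, hence analytic at x = 0.
p(0) = 3,  q(0) = 0.
Indicial equation: r(r-1) + p(0) r + q(0) = 0, i.e. r^2 + (p(0) - 1) r + q(0) = 0, i.e. r^2 + 2 r = 0.
Discriminant: (2)^2 - 4(0) = 4, so r = (-2 ± 2)/2.
Solving: r_1 = 0, r_2 = -2.

indicial: r^2 + 2 r = 0; roots r_1 = 0, r_2 = -2


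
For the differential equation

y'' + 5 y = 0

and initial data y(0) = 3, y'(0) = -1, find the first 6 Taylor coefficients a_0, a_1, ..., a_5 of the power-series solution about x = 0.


Ansatz: y(x) = sum_{n>=0} a_n x^n, so y'(x) = sum_{n>=1} n a_n x^(n-1) and y''(x) = sum_{n>=2} n(n-1) a_n x^(n-2).
Substitute into P(x) y'' + Q(x) y' + R(x) y = 0 with P(x) = 1, Q(x) = 0, R(x) = 5, and match powers of x.
Initial conditions: a_0 = 3, a_1 = -1.
Setting the coefficient of each power of x to zero and solving order by order (substituting the coefficients already found):
  x^0: 2 a_2 + 5 a_0 = 0  ->  2 a_2 = -5 a_0 = -15  ->  a_2 = -15/2
  x^1: 6 a_3 + 5 a_1 = 0  ->  6 a_3 = -5 a_1 = 5  ->  a_3 = 5/6
  x^2: 12 a_4 + 5 a_2 = 0  ->  12 a_4 = -5 a_2 = 75/2  ->  a_4 = 25/8
  x^3: 20 a_5 + 5 a_3 = 0  ->  20 a_5 = -5 a_3 = -25/6  ->  a_5 = -5/24
Truncated series: y(x) = 3 - x - (15/2) x^2 + (5/6) x^3 + (25/8) x^4 - (5/24) x^5 + O(x^6).

a_0 = 3; a_1 = -1; a_2 = -15/2; a_3 = 5/6; a_4 = 25/8; a_5 = -5/24


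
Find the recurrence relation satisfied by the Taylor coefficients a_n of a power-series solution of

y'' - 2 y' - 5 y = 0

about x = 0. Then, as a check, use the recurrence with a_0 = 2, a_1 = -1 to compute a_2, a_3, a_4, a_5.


Substitute y = sum_n a_n x^n.
y''(x) has coefficient (n+2)(n+1) a_{n+2} at x^n;
-2 y'(x) has coefficient -2 (n+1) a_{n+1} at x^n;
-5 y(x) has coefficient -5 a_n at x^n.
Matching x^n: (n+2)(n+1) a_{n+2} - 2 (n+1) a_{n+1} - 5 a_n = 0.
Thus a_{n+2} = [2 (n+1) a_{n+1} + 5 a_n] / ((n+1)(n+2)).

Check with a_0 = 2, a_1 = -1 (apply the recurrence for n = 0, 1, 2, 3): a_0 = 2, a_1 = -1, a_2 = 4, a_3 = 11/6, a_4 = 31/12, a_5 = 179/120.

a_(n+2) = [2 (n+1) a_(n+1) + 5 a_n] / ((n+1)(n+2)); check: a_0 = 2, a_1 = -1, a_2 = 4, a_3 = 11/6, a_4 = 31/12, a_5 = 179/120


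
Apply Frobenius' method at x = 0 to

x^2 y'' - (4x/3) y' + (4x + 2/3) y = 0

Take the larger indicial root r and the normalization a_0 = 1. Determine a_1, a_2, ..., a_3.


Write in Frobenius form y'' + (p(x)/x) y' + (q(x)/x^2) y = 0:
  p(x) = -4/3,  q(x) = 4x + 2/3.
Indicial equation: r(r-1) + (-4/3) r + (2/3) = 0 -> roots r_1 = 2, r_2 = 1/3.
Take r = r_1 = 2. Let y(x) = x^r sum_{n>=0} a_n x^n with a_0 = 1.
Substitute y = x^r sum a_n x^n and match x^{r+n}. The recurrence is
  D(n) a_n + 4 a_{n-1} = 0,  where D(n) = (r+n)(r+n-1) + (-4/3)(r+n) + (2/3).
  a_n = -4 / D(n) * a_{n-1}.
Since the indicial polynomial factors as (r - r_1)(r - r_2), D(n) = (r_1 + n - r_1)(r_1 + n - r_2) = n(n + 5/3).
Evaluating step by step (a_0 = 1):
  n = 1: D(1) = 1(1 + 5/3) = 8/3; numerator = -4(1) = -4; a_1 = (-4)/(8/3) = -3/2
  n = 2: D(2) = 2(2 + 5/3) = 22/3; numerator = -4(-3/2) = 6; a_2 = (6)/(22/3) = 9/11
  n = 3: D(3) = 3(3 + 5/3) = 14; numerator = -4(9/11) = -36/11; a_3 = (-36/11)/(14) = -18/77

r = 2; a_0 = 1; a_1 = -3/2; a_2 = 9/11; a_3 = -18/77


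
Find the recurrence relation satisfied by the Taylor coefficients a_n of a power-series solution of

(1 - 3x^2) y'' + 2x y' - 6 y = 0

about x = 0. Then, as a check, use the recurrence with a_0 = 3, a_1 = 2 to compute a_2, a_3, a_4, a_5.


Substitute y = sum_n a_n x^n.
(1 - 3 x^2) y'' contributes (n+2)(n+1) a_{n+2} - 3 n(n-1) a_n at x^n.
2 x y'(x) contributes 2 n a_n at x^n.
-6 y(x) contributes -6 a_n at x^n.
Matching x^n: (n+2)(n+1) a_{n+2} + (-3 n(n-1) + 2 n - 6) a_n = 0.
Thus a_{n+2} = (3 n(n-1) - 2 n + 6) / ((n+1)(n+2)) * a_n.

Check with a_0 = 3, a_1 = 2 (apply the recurrence for n = 0, 1, 2, 3): a_0 = 3, a_1 = 2, a_2 = 9, a_3 = 4/3, a_4 = 6, a_5 = 6/5.

a_(n+2) = (3 n(n-1) - 2 n + 6) / ((n+1)(n+2)) * a_n; check: a_0 = 3, a_1 = 2, a_2 = 9, a_3 = 4/3, a_4 = 6, a_5 = 6/5


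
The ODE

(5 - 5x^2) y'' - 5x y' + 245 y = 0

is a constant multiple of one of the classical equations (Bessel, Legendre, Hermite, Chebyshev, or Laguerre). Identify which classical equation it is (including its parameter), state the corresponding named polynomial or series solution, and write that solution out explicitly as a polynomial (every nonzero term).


All three coefficients share the factor 5; dividing through by 5 gives  (1 - x^2) y'' - x y' + 49 y = 0.
This matches the Chebyshev equation (1 - x^2) y'' - x y' + n^2 y = 0 (note the -x y' term, not -2x y') with n^2 = 49, so n = 7; the polynomial solution is T_7(x).
With y = sum_k a_k x^k, matching x^k gives (k+2)(k+1) a_{k+2} = (k^2 - n^2) a_k = (k - 7)(k + 7) a_k. The right side vanishes at k = 7, so the series with the parity of 7 terminates at degree 7.
Standard normalization: leading coefficient of T_n is 2^(n-1), so a_7 = 2^6 = 64. Work downward with a_k = (k+1)(k+2) a_{k+2} / ((k - 7)(k + 7)):
  a_5 = (6)(7)(64) / ((5 - 7)(5 + 7)) = 2688/(-24) = -112
  a_3 = (4)(5)(-112) / ((3 - 7)(3 + 7)) = -2240/(-40) = 56
  a_1 = (2)(3)(56) / ((1 - 7)(1 + 7)) = 336/(-48) = -7
Hence T_7(x) = 64 x^7 - 112 x^5 + 56 x^3 - 7 x.

T_7(x); series = 64 x^7 - 112 x^5 + 56 x^3 - 7 x


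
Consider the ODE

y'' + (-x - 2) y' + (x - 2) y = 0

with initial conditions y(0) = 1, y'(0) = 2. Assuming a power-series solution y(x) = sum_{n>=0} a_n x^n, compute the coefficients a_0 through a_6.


Ansatz: y(x) = sum_{n>=0} a_n x^n, so y'(x) = sum_{n>=1} n a_n x^(n-1) and y''(x) = sum_{n>=2} n(n-1) a_n x^(n-2).
Substitute into P(x) y'' + Q(x) y' + R(x) y = 0 with P(x) = 1, Q(x) = -x - 2, R(x) = x - 2, and match powers of x.
Initial conditions: a_0 = 1, a_1 = 2.
Setting the coefficient of each power of x to zero and solving order by order (substituting the coefficients already found):
  x^0: 2 a_2 - 2 a_1 - 2 a_0 = 0  ->  2 a_2 = 2 a_1 + 2 a_0 = 6  ->  a_2 = 3
  x^1: 6 a_3 - 4 a_2 - 3 a_1 + a_0 = 0  ->  6 a_3 = 4 a_2 + 3 a_1 - a_0 = 17  ->  a_3 = 17/6
  x^2: 12 a_4 - 6 a_3 - 4 a_2 + a_1 = 0  ->  12 a_4 = 6 a_3 + 4 a_2 - a_1 = 27  ->  a_4 = 9/4
  x^3: 20 a_5 - 8 a_4 - 5 a_3 + a_2 = 0  ->  20 a_5 = 8 a_4 + 5 a_3 - a_2 = 175/6  ->  a_5 = 35/24
  x^4: 30 a_6 - 10 a_5 - 6 a_4 + a_3 = 0  ->  30 a_6 = 10 a_5 + 6 a_4 - a_3 = 101/4  ->  a_6 = 101/120
Truncated series: y(x) = 1 + 2 x + 3 x^2 + (17/6) x^3 + (9/4) x^4 + (35/24) x^5 + (101/120) x^6 + O(x^7).

a_0 = 1; a_1 = 2; a_2 = 3; a_3 = 17/6; a_4 = 9/4; a_5 = 35/24; a_6 = 101/120


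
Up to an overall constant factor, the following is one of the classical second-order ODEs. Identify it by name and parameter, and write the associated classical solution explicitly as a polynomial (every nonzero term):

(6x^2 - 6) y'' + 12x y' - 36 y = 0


All three coefficients share the factor -6; dividing through by -6 gives  (1 - x^2) y'' - 2x y' + 6 y = 0.
This matches the Legendre equation (1 - x^2) y'' - 2x y' + n(n+1) y = 0 (note the -2x y' term) with n(n+1) = 6, so n = 2; the polynomial solution is P_2(x).
With y = sum_k a_k x^k, matching x^k gives (k+2)(k+1) a_{k+2} = [k(k+1) - n(n+1)] a_k = (k - 2)(k + 3) a_k. The right side vanishes at k = 2, so the series with the parity of 2 terminates at degree 2.
Standard normalization (P_n(1) = 1): leading coefficient (2n)!/(2^n (n!)^2) = 24/(4*4) = 3/2, so a_2 = 3/2. Work downward with a_k = (k+1)(k+2) a_{k+2} / ((k - 2)(k + 3)):
  a_0 = (1)(2)(3/2) / ((0 - 2)(0 + 3)) = 3/(-6) = -1/2
Hence P_2(x) = 3 x^2/2 - 1/2.

P_2(x); series = 3 x^2/2 - 1/2


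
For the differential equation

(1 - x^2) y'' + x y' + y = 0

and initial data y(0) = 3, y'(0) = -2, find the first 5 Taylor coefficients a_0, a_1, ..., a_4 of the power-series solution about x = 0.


Ansatz: y(x) = sum_{n>=0} a_n x^n, so y'(x) = sum_{n>=1} n a_n x^(n-1) and y''(x) = sum_{n>=2} n(n-1) a_n x^(n-2).
Substitute into P(x) y'' + Q(x) y' + R(x) y = 0 with P(x) = 1 - x^2, Q(x) = x, R(x) = 1, and match powers of x.
Initial conditions: a_0 = 3, a_1 = -2.
Setting the coefficient of each power of x to zero and solving order by order (substituting the coefficients already found):
  x^0: 2 a_2 + a_0 = 0  ->  2 a_2 = -a_0 = -3  ->  a_2 = -3/2
  x^1: 6 a_3 + 2 a_1 = 0  ->  6 a_3 = -2 a_1 = 4  ->  a_3 = 2/3
  x^2: 12 a_4 + a_2 = 0  ->  12 a_4 = -a_2 = 3/2  ->  a_4 = 1/8
Truncated series: y(x) = 3 - 2 x - (3/2) x^2 + (2/3) x^3 + (1/8) x^4 + O(x^5).

a_0 = 3; a_1 = -2; a_2 = -3/2; a_3 = 2/3; a_4 = 1/8


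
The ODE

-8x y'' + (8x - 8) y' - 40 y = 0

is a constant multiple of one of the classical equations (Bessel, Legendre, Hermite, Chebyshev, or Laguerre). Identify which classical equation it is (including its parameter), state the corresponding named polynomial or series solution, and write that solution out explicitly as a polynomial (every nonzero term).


All three coefficients share the factor -8; dividing through by -8 gives  x y'' + (1 - x) y' + 5 y = 0.
This matches the Laguerre equation x y'' + (1 - x) y' + n y = 0 with n = 5; the polynomial solution is L_5(x).
With y = sum_k a_k x^k, matching x^k gives (k+1)k a_{k+1} + (k+1) a_{k+1} - k a_k + n a_k = 0, i.e. (k+1)^2 a_{k+1} = (k - n) a_k = (k - 5) a_k. The right side vanishes at k = 5, so the series terminates at degree 5.
Standard normalization L_n(0) = 1 gives a_0 = 1. Work upward with a_{k+1} = (k - 5) a_k / (k+1)^2:
  a_1 = (0 - 5)(1) / 1^2 = -5/1 = -5
  a_2 = (1 - 5)(-5) / 2^2 = 20/4 = 5
  a_3 = (2 - 5)(5) / 3^2 = -15/9 = -5/3
  a_4 = (3 - 5)(-5/3) / 4^2 = (10/3)/16 = 5/24
  a_5 = (4 - 5)(5/24) / 5^2 = (-5/24)/25 = -1/120
Hence L_5(x) = -x^5/120 + 5 x^4/24 - 5 x^3/3 + 5 x^2 - 5 x + 1.

L_5(x); series = -x^5/120 + 5 x^4/24 - 5 x^3/3 + 5 x^2 - 5 x + 1
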